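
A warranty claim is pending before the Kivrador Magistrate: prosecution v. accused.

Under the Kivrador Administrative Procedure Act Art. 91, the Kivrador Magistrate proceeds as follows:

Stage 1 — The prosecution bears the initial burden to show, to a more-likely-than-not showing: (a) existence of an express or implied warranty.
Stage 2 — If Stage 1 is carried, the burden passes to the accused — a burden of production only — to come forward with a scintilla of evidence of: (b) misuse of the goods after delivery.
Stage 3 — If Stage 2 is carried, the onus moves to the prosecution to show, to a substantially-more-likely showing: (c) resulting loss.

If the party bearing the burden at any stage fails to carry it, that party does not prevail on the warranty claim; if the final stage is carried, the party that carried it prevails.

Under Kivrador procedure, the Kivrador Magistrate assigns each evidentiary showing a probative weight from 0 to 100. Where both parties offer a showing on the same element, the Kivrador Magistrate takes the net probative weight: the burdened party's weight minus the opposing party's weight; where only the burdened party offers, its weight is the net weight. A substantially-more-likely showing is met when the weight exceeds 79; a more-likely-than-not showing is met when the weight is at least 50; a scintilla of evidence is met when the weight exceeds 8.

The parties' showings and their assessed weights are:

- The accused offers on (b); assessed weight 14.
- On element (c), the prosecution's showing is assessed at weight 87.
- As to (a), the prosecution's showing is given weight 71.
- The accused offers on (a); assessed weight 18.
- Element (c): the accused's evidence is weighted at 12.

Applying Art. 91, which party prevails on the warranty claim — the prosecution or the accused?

Stage 1 (prosecution, a more-likely-than-not showing, weight is at least 50): (a) net 71−18=53 ≥ 50 — meets.
  Stage 1 carried; the burden shifts to the accused.
Stage 2 (accused, a scintilla of evidence, weight exceeds 8): (b) 14 > 8 — meets.
  Stage 2 is satisfied; the onus moves to the prosecution.
Stage 3 (prosecution, a substantially-more-likely showing, weight exceeds 79): (c) net 87−12=75 ≤ 79 — fails.
  Not every element is met, so the prosecution fails to carry Stage 3.
The analysis ends at Stage 3; the accused prevails.

accused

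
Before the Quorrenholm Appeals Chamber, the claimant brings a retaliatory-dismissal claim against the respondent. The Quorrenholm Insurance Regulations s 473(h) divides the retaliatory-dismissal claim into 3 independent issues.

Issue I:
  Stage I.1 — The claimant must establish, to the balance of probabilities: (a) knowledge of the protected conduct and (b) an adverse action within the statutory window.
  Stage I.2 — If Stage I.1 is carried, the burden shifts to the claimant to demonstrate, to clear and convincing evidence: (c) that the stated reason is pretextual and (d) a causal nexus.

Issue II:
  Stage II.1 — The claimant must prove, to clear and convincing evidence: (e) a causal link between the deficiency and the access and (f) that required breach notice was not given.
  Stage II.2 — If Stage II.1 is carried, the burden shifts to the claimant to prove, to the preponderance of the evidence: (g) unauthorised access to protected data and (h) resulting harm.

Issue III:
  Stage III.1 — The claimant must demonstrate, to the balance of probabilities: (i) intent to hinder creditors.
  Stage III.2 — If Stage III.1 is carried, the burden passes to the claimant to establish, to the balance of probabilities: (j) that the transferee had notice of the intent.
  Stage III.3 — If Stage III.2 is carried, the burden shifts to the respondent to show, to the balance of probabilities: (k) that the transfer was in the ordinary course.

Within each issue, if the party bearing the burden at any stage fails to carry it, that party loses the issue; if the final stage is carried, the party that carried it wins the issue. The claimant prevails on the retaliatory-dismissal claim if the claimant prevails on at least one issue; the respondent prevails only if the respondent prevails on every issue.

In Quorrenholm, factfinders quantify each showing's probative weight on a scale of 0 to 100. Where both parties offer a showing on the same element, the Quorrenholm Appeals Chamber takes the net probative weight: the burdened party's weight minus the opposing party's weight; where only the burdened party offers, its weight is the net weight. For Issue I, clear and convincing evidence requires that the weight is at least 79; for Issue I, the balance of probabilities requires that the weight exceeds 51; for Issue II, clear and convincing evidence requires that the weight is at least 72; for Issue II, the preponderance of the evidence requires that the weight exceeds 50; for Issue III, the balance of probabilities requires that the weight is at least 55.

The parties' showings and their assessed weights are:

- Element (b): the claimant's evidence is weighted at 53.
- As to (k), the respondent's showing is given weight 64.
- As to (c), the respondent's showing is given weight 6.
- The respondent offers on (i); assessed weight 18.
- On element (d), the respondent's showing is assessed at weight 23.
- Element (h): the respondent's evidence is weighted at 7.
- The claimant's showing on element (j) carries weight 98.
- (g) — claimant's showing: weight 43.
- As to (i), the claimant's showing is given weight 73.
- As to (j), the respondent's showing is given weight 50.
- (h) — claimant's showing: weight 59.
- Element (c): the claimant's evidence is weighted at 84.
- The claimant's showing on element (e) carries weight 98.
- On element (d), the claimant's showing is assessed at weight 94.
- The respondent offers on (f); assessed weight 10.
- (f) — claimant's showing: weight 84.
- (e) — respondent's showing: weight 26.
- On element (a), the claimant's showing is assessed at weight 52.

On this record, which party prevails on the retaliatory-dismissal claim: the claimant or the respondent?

— Issue I —
Stage I.1 (claimant, the balance of probabilities, weight exceeds 51): (a) 52 > 51 — meets; (b) 53 > 51 — meets.
  All elements met. The claimant retains the burden for Stage I.2.
Stage I.2 (claimant, clear and convincing evidence, weight is at least 79): (c) net 84−6=78 < 79 — fails; (d) net 94−23=71 < 79 — fails.
  The claimant does not carry Stage I.2.
The analysis ends at Stage I.2; the respondent prevails on this issue.
— Issue II —
Stage II.1 — burden on claimant; standard: clear and convincing evidence (weight is at least 72).
    (e): 98 − 26 = 72 ≥ 72 [met]
    (f): 84 − 10 = 74 ≥ 72 [met]
  Stage II.1 is satisfied; the claimant continues to bear the burden.
Stage II.2 — burden on claimant; standard: the preponderance of the evidence (weight exceeds 50).
    (g): 43 ≤ 50 [not met]
    (h): 59 − 7 = 52 > 50 [met]
  Stage II.2 not carried; the claimant fails its burden.
So the respondent prevails on this issue.
— Issue III —
Stage III.1 — burden on claimant; standard: the balance of probabilities (weight is at least 55).
    (i): 73 − 18 = 55 ≥ 55 [met]
  All elements met. The claimant retains the burden for Stage III.2.
Stage III.2 — burden on claimant; standard: the balance of probabilities (weight is at least 55).
    (j): 98 − 50 = 48 < 55 [not met]
  The claimant does not carry Stage III.2.
So the respondent prevails on this issue.
Per-issue: Issue I → respondent; Issue II → respondent; Issue III → respondent. The claimant must prevail on at least one issue; overall, the respondent prevails.

respondent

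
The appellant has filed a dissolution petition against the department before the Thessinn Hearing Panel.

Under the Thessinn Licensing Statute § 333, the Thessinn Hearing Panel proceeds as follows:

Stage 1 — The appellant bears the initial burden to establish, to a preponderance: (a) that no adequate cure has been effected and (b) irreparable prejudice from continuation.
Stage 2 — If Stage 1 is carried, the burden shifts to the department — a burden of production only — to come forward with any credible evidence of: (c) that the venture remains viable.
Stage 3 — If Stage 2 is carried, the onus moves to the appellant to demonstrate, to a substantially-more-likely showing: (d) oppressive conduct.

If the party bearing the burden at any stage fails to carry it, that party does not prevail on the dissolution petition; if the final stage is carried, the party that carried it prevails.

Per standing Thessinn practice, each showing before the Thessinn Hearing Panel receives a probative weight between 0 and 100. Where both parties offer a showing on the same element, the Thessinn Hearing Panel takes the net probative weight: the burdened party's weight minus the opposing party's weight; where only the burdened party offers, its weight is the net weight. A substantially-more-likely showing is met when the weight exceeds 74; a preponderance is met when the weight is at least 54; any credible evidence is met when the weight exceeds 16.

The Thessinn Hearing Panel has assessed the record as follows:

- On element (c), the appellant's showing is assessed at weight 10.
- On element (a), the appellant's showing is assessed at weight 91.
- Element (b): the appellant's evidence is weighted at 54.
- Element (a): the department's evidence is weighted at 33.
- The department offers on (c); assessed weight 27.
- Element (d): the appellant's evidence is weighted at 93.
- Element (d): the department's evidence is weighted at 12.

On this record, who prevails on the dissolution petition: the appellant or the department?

appellant

At Stage 1 the appellant must meet a preponderance (weight is at least 54): on (a) the weight is 91 less the opposing 33 gives net 58, ≥ 54, so (a) meets the standard; on (b) the weight is 54, ≥ 54, so (b) meets the standard.
  Stage 1 carried; the burden shifts to the department.
At Stage 2 the department must meet any credible evidence (weight exceeds 16): on (c) the weight is 27 less the opposing 10 gives net 17, > 16, so (c) meets the standard.
  Stage 2 is satisfied; the onus moves to the appellant.
At Stage 3 the appellant must meet a substantially-more-likely showing (weight exceeds 74): on (d) the weight is 93 less the opposing 12 gives net 81, which does exceed 74, so (d) meets the standard.
  Stage 3 carried; the final stage is satisfied.
Every stage carried; the appellant prevails.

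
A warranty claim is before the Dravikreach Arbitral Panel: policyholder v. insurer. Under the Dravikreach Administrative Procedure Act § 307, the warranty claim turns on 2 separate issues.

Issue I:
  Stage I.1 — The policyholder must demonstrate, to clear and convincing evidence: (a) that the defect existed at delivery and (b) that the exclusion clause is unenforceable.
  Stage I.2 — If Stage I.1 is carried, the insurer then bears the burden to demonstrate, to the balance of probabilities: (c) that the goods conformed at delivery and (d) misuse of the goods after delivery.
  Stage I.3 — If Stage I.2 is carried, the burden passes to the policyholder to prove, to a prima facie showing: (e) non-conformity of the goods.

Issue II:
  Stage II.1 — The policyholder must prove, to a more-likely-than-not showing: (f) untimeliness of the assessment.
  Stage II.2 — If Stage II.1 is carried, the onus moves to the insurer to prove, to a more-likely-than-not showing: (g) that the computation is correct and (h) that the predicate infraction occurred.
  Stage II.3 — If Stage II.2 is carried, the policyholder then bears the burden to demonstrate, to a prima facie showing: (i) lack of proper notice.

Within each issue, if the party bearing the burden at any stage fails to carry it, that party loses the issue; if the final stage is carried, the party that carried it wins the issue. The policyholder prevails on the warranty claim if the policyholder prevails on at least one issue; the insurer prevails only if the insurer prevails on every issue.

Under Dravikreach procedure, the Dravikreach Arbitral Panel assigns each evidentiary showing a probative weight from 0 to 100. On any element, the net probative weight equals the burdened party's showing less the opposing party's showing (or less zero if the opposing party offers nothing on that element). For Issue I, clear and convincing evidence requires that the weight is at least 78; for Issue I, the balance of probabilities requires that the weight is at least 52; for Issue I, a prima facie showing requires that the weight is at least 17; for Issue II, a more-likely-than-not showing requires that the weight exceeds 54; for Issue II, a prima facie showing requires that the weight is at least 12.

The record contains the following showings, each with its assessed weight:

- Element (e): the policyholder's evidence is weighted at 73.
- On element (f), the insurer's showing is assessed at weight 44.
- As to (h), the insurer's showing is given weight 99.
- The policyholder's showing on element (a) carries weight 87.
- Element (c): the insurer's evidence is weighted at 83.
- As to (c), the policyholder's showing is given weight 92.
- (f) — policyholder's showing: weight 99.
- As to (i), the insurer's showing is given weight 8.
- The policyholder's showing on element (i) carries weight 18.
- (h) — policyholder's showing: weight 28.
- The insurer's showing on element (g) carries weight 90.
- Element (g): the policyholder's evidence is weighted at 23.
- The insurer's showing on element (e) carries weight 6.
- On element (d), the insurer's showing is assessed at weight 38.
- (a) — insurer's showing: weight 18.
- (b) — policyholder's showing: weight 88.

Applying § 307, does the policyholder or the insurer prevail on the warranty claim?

insurer

— Issue I —
At Stage I.1 the policyholder must meet clear and convincing evidence (weight is at least 78): on (a) the weight is 87 less the opposing 18 gives net 69, < 78, so (a) does not meet the standard; on (b) the weight is 88, ≥ 78, so (b) meets the standard.
  Stage I.1 not carried; the policyholder fails its burden.
So the insurer prevails on this issue.
— Issue II —
Stage II.1 — burden on policyholder; standard: a more-likely-than-not showing (weight exceeds 54).
    (f): 99 − 44 = 55 > 54 [met]
  Stage II.1 carried; the burden shifts to the insurer.
Stage II.2 — burden on insurer; standard: a more-likely-than-not showing (weight exceeds 54).
    (g): 90 − 23 = 67 > 54 [met]
    (h): 99 − 28 = 71 > 54 [met]
  Stage II.2 is satisfied; the onus moves to the policyholder.
Stage II.3 — burden on policyholder; standard: a prima facie showing (weight is at least 12).
    (i): 18 − 8 = 10 < 12 [not met]
  Stage II.3 not carried; the policyholder fails its burden.
So the insurer prevails on this issue.
Per-issue: Issue I → insurer; Issue II → insurer. The policyholder must prevail on at least one issue; overall, the insurer prevails.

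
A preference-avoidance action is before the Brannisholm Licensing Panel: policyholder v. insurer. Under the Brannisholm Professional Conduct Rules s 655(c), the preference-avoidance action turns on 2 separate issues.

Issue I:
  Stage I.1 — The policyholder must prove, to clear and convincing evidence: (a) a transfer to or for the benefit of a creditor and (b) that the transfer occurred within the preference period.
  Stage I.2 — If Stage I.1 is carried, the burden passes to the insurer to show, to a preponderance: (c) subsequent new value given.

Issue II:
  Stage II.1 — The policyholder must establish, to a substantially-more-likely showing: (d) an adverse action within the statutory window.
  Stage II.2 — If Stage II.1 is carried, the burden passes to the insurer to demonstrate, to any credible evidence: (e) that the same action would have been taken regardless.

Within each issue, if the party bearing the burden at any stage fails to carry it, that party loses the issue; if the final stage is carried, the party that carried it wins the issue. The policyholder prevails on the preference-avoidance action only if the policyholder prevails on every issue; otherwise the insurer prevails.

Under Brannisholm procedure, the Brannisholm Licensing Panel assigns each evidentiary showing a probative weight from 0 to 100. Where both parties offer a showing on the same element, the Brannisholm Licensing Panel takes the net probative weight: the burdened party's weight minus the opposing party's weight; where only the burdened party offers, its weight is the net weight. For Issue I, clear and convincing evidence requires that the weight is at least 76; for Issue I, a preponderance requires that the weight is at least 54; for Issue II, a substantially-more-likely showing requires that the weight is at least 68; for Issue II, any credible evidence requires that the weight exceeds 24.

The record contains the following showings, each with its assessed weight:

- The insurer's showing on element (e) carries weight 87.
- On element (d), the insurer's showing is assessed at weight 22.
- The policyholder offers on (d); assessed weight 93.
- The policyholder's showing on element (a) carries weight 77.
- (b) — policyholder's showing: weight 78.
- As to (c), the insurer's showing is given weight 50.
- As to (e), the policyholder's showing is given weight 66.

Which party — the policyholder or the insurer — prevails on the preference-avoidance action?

policyholder

— Issue I —
Stage I.1 (policyholder, clear and convincing evidence, weight is at least 76): (a) 77 ≥ 76 — meets; (b) 78 ≥ 76 — meets.
  Stage I.1 is satisfied; the onus moves to the insurer.
Stage I.2 (insurer, a preponderance, weight is at least 54): (c) 50 < 54 — fails.
  Stage I.2 not carried; the insurer fails its burden.
The policyholder prevails on this issue.
— Issue II —
Stage II.1 (policyholder, a substantially-more-likely showing, weight is at least 68): (d) net 93−22=71 ≥ 68 — meets.
  All elements met. The burden passes to the insurer.
Stage II.2 (insurer, any credible evidence, weight exceeds 24): (e) net 87−66=21 ≤ 24 — fails.
  Not every element is met, so the insurer fails to carry Stage II.2.
The policyholder prevails on this issue.
Per-issue: Issue I → policyholder; Issue II → policyholder. The policyholder must prevail on every issue; overall, the policyholder prevails.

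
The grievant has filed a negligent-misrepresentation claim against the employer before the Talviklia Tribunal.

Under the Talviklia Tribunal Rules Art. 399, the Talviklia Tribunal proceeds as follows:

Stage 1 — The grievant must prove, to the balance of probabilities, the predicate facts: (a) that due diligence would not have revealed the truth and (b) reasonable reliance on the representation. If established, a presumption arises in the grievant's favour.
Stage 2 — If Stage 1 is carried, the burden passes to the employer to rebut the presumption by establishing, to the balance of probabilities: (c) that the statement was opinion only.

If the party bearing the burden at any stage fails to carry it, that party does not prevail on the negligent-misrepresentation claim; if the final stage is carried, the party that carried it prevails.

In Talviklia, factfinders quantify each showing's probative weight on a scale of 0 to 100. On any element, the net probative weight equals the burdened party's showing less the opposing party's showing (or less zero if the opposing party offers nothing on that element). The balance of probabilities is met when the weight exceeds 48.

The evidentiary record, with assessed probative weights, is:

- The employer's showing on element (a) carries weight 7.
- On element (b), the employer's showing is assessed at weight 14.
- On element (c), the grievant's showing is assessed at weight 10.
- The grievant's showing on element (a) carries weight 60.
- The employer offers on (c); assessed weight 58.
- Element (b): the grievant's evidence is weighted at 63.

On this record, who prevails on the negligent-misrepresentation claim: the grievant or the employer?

grievant

At Stage 1 the grievant must meet the balance of probabilities (weight exceeds 48): on (a) the weight is 60 less the opposing 7 gives net 53, > 48, so (a) meets the standard; on (b) the weight is 63 less the opposing 14 gives net 49, > 48, so (b) meets the standard.
  All elements met. The burden passes to the employer.
At Stage 2 the employer must meet the balance of probabilities (weight exceeds 48): on (c) the weight is 58 less the opposing 10 gives net 48, which does not exceed 48, so (c) does not meet the standard.
  The employer does not carry Stage 2.
So the grievant prevails.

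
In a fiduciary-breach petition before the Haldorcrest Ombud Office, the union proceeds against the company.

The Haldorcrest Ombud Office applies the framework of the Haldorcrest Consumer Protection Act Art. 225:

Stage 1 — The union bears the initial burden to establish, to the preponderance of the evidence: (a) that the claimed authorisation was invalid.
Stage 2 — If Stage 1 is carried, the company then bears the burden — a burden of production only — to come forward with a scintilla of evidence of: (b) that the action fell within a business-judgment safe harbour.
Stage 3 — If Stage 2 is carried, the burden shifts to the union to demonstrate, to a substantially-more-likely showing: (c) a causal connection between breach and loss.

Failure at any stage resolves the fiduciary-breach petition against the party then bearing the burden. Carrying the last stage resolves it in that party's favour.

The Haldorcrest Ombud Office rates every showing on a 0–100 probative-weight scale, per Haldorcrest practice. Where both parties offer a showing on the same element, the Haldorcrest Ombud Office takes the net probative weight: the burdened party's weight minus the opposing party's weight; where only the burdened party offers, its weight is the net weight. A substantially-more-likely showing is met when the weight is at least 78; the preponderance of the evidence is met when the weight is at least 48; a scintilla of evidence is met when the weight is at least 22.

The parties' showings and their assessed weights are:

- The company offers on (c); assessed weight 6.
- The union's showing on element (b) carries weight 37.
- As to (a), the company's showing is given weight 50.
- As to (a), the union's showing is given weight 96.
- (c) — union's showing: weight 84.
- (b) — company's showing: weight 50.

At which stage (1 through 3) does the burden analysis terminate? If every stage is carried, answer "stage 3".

stage 1

Stage 1 (union, the preponderance of the evidence, weight is at least 48): (a) net 96−50=46 < 48 — fails.
  Not every element is met, so the union fails to carry Stage 1.
The analysis ends at Stage 1; the company prevails.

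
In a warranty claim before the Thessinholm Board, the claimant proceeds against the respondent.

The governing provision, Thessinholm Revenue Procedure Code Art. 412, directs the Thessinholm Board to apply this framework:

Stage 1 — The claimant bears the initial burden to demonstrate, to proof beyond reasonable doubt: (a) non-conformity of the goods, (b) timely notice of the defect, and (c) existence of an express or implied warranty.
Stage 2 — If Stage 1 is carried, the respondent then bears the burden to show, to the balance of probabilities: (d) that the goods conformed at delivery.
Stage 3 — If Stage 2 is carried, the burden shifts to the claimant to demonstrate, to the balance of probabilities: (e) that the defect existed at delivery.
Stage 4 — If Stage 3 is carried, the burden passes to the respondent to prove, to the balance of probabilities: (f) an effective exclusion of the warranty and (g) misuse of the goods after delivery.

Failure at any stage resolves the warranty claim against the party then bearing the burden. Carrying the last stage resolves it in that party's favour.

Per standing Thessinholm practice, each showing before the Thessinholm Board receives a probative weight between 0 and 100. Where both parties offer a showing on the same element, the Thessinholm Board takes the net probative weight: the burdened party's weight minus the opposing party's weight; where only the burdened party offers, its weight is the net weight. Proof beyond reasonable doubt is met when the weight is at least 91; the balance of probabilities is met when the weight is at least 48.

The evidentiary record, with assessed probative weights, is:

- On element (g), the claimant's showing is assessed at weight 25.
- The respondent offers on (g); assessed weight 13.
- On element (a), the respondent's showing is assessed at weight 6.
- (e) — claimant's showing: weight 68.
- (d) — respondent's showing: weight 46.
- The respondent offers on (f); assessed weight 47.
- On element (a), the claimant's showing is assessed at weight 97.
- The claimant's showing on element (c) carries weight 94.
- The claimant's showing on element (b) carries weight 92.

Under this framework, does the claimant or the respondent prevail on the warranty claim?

Stage 1 — burden on claimant; standard: proof beyond reasonable doubt (weight is at least 91).
    (a): 97 − 6 = 91 ≥ 91 [met]
    (b): 92 ≥ 91 [met]
    (c): 94 ≥ 91 [met]
  All elements met. The burden passes to the respondent.
Stage 2 — burden on respondent; standard: the balance of probabilities (weight is at least 48).
    (d): 46 < 48 [not met]
  The respondent does not carry Stage 2.
The analysis ends at Stage 2; the claimant prevails.

claimant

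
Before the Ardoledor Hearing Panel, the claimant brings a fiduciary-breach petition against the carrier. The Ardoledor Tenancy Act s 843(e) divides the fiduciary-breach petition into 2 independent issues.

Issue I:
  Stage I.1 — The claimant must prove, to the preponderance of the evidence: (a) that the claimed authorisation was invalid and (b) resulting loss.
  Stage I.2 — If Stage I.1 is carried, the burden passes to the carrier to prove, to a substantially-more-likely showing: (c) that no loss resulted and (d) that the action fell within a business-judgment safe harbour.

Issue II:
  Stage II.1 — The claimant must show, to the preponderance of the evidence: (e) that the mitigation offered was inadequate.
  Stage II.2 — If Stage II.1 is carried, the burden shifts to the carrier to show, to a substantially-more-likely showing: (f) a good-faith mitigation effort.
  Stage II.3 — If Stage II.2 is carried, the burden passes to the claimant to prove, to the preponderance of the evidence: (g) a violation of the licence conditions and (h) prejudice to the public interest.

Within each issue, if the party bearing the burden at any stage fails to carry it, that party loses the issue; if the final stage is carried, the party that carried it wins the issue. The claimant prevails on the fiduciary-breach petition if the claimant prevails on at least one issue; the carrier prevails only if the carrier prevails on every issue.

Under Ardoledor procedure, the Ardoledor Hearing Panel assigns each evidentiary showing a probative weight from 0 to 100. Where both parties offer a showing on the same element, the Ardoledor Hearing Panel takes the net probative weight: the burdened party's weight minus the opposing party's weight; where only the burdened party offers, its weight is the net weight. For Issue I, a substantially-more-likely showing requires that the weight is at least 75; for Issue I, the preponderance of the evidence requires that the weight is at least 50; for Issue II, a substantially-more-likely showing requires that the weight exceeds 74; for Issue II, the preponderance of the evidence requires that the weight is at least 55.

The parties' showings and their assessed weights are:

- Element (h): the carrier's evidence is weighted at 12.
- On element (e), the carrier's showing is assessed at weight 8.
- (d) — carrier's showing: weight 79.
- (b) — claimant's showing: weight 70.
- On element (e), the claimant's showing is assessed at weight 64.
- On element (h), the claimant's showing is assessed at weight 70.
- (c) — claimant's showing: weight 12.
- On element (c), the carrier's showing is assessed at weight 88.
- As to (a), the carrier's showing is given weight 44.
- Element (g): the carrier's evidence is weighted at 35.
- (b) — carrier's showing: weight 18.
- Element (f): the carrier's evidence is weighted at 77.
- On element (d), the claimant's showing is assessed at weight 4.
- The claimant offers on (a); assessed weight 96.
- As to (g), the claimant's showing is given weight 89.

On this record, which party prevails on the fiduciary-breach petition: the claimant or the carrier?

— Issue I —
Stage I.1 — burden on claimant; standard: the preponderance of the evidence (weight is at least 50).
    (a): 96 − 44 = 52 ≥ 50 [met]
    (b): 70 − 18 = 52 ≥ 50 [met]
  The claimant carries Stage I.1; the carrier now bears the burden.
Stage I.2 — burden on carrier; standard: a substantially-more-likely showing (weight is at least 75).
    (c): 88 − 12 = 76 ≥ 75 [met]
    (d): 79 − 4 = 75 ≥ 75 [met]
  All elements met at the final stage.
With every stage satisfied, the carrier prevails on this issue.
— Issue II —
Stage II.1 (claimant, the preponderance of the evidence, weight is at least 55): (e) net 64−8=56 ≥ 55 — meets.
  The claimant carries Stage II.1; the carrier now bears the burden.
Stage II.2 (carrier, a substantially-more-likely showing, weight exceeds 74): (f) 77 > 74 — meets.
  The carrier carries Stage II.2; the claimant now bears the burden.
Stage II.3 (claimant, the preponderance of the evidence, weight is at least 55): (g) net 89−35=54 < 55 — fails; (h) net 70−12=58 ≥ 55 — meets.
  Not every element is met, so the claimant fails to carry Stage II.3.
The analysis ends at Stage II.3; the carrier prevails on this issue.
Per-issue: Issue I → carrier; Issue II → carrier. The claimant must prevail on at least one issue; overall, the carrier prevails.

carrier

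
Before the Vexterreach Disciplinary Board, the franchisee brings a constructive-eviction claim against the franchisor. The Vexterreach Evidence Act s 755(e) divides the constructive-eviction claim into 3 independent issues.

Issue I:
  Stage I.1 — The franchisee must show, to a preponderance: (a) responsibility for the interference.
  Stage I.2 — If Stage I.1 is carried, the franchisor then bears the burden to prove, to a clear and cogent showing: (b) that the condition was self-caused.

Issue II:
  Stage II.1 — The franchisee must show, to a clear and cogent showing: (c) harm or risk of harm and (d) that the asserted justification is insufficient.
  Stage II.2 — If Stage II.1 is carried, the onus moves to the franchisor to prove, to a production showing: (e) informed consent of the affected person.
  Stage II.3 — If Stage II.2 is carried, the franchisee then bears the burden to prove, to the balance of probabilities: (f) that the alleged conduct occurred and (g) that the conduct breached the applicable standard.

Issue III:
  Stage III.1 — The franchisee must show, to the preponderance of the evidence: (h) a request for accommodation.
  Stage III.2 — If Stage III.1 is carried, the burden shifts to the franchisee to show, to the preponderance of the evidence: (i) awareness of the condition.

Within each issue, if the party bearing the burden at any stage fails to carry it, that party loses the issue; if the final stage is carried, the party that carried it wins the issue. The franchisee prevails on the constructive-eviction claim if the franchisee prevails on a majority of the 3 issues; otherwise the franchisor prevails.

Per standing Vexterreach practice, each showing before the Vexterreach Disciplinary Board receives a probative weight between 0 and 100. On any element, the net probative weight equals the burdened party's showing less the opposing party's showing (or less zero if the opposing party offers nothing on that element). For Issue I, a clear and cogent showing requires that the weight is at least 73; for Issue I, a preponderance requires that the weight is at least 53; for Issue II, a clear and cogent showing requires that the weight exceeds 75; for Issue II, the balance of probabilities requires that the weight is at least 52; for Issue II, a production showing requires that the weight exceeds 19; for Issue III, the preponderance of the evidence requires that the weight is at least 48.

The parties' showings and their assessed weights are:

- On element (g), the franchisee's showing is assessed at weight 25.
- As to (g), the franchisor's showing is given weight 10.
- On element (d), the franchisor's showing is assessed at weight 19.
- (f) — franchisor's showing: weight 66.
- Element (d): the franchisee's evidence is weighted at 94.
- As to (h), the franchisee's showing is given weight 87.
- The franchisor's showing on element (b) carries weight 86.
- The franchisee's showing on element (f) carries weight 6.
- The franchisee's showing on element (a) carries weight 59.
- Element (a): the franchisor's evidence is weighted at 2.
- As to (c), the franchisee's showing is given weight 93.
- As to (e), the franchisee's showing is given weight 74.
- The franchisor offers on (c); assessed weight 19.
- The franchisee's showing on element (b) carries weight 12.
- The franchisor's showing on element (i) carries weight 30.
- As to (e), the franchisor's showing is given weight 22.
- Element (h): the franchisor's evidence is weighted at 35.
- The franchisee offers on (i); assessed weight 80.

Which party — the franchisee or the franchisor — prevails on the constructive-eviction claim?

— Issue I —
Stage I.1 (franchisee, a preponderance, weight is at least 53): (a) net 59−2=57 ≥ 53 — meets.
  The franchisee carries Stage I.1; the franchisor now bears the burden.
Stage I.2 (franchisor, a clear and cogent showing, weight is at least 73): (b) net 86−12=74 ≥ 73 — meets.
  Stage I.2 carried; the final stage is satisfied.
Every stage carried; the franchisor prevails on this issue.
— Issue II —
Stage II.1 (franchisee, a clear and cogent showing, weight exceeds 75): (c) net 93−19=74 ≤ 75 — fails; (d) net 94−19=75 ≤ 75 — fails.
  The franchisee does not carry Stage II.1.
So the franchisor prevails on this issue.
— Issue III —
Stage III.1 — burden on franchisee; standard: the preponderance of the evidence (weight is at least 48).
    (h): 87 − 35 = 52 ≥ 48 [met]
  Stage III.1 is satisfied; the franchisee continues to bear the burden.
Stage III.2 — burden on franchisee; standard: the preponderance of the evidence (weight is at least 48).
    (i): 80 − 30 = 50 ≥ 48 [met]
  The franchisee carries the last stage.
All stages carried — the franchisee prevails on this issue.
Per-issue: Issue I → franchisor; Issue II → franchisor; Issue III → franchisee. The franchisee must prevail on a majority of issues; overall, the franchisor prevails.

franchisor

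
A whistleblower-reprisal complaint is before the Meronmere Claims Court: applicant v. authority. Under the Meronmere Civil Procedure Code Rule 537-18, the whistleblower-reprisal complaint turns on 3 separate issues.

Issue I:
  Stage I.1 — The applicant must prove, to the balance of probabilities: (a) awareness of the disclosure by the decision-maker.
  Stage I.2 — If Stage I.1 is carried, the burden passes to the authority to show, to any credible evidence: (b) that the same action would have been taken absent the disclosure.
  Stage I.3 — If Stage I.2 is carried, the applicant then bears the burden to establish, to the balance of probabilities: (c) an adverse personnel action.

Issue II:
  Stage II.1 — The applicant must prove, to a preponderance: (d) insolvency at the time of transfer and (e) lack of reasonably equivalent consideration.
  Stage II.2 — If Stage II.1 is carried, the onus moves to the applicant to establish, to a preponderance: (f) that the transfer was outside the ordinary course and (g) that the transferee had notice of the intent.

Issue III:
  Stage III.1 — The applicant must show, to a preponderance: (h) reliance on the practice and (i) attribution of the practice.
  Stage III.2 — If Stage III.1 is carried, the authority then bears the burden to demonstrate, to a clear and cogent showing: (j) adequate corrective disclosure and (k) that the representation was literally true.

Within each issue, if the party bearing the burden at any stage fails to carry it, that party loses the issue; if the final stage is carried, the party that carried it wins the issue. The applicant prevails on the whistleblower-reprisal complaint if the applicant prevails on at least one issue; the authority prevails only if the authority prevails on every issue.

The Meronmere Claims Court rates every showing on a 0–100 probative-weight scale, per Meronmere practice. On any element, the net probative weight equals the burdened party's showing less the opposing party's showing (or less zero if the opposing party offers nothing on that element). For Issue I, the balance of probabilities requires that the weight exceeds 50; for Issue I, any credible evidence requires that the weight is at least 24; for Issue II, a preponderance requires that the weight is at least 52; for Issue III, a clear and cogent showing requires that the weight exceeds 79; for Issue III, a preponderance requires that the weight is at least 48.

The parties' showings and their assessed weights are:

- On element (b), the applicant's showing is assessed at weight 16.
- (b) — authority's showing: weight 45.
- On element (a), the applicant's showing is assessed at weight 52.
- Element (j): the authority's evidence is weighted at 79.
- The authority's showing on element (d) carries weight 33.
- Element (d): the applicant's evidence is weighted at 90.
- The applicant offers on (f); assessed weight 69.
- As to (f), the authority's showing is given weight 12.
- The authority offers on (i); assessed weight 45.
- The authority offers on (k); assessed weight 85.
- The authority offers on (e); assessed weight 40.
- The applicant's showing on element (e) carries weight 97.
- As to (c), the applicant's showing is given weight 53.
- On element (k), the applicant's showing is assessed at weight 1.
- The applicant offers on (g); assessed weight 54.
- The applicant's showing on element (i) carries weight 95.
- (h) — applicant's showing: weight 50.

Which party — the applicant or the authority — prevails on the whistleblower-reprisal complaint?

applicant

— Issue I —
At Stage I.1 the applicant must meet the balance of probabilities (weight exceeds 50): on (a) the weight is 52, > 50, so (a) meets the standard.
  Stage I.1 is satisfied; the onus moves to the authority.
At Stage I.2 the authority must meet any credible evidence (weight is at least 24): on (b) the weight is 45 less the opposing 16 gives net 29, ≥ 24, so (b) meets the standard.
  The authority carries Stage I.2; the applicant now bears the burden.
At Stage I.3 the applicant must meet the balance of probabilities (weight exceeds 50): on (c) the weight is 53, > 50, so (c) meets the standard.
  All elements met at the final stage.
With every stage satisfied, the applicant prevails on this issue.
— Issue II —
Stage II.1 (applicant, a preponderance, weight is at least 52): (d) net 90−33=57 ≥ 52 — meets; (e) net 97−40=57 ≥ 52 — meets.
  Stage II.1 carried; the burden remains with the applicant.
Stage II.2 (applicant, a preponderance, weight is at least 52): (f) net 69−12=57 ≥ 52 — meets; (g) 54 ≥ 52 — meets.
  Stage II.2 carried; the final stage is satisfied.
All stages carried — the applicant prevails on this issue.
— Issue III —
At Stage III.1 the applicant must meet a preponderance (weight is at least 48): on (h) the weight is 50, which does reach 48, so (h) meets the standard; on (i) the weight is 95 less the opposing 45 gives net 50, which does reach 48, so (i) meets the standard.
  Stage III.1 carried; the burden shifts to the authority.
At Stage III.2 the authority must meet a clear and cogent showing (weight exceeds 79): on (j) the weight is 79, ≤ 79, so (j) does not meet the standard; on (k) the weight is 85 less the opposing 1 gives net 84, > 79, so (k) meets the standard.
  The authority does not carry Stage III.2.
The applicant prevails on this issue.
Per-issue: Issue I → applicant; Issue II → applicant; Issue III → applicant. The applicant must prevail on at least one issue; overall, the applicant prevails.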